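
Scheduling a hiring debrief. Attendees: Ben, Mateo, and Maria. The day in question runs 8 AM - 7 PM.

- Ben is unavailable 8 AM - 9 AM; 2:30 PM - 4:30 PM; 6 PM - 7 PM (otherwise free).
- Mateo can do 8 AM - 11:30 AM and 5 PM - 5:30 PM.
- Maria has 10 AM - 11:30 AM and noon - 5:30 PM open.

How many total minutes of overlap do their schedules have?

120

Ben free: 09:00-14:30, 16:30-18:00 (invert busy blocks within the working day).
Mateo free: 08:00-11:30, 17:00-17:30.
Maria free: 10:00-11:30, 12:00-17:30.
Ben ∩ Mateo: 09:00-11:30, 17:00-17:30.
Ben ∩ Mateo ∩ Maria: 10:00-11:30, 17:00-17:30.
Summing the common windows: 90 + 30 = 120 minutes.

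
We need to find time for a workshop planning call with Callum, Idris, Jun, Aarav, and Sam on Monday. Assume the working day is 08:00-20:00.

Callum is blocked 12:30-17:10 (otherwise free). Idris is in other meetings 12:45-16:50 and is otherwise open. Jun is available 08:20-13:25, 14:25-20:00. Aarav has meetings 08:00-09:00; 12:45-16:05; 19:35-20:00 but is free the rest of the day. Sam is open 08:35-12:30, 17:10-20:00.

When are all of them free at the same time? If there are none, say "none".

Callum free: 08:00-12:30, 17:10-20:00 (invert busy blocks within the working day).
Idris free: 08:00-12:45, 16:50-20:00 (invert busy blocks within the working day).
Jun free: 08:20-13:25, 14:25-20:00.
Aarav free: 09:00-12:45, 16:05-19:35 (invert busy blocks within the working day).
Sam free: 08:35-12:30, 17:10-20:00.
Callum ∩ Idris: 08:00-12:30, 17:10-20:00.
Callum ∩ Idris ∩ Jun: 08:20-12:30, 17:10-20:00.
Callum ∩ Idris ∩ Jun ∩ Aarav: 09:00-12:30, 17:10-19:35.
Callum ∩ Idris ∩ Jun ∩ Aarav ∩ Sam: 09:00-12:30, 17:10-19:35.

09:00-12:30, 17:10-19:35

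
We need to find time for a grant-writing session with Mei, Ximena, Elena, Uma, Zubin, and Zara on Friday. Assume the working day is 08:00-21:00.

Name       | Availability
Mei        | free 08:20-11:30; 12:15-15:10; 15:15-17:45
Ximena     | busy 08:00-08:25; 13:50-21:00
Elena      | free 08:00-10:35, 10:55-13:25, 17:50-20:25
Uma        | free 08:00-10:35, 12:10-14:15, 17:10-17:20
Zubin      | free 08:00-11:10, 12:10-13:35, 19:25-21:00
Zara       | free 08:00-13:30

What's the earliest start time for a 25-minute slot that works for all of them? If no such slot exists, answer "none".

Mei free: 08:20-11:30, 12:15-15:10, 15:15-17:45.
Ximena free: 08:25-13:50 (invert busy blocks within the working day).
Elena free: 08:00-10:35, 10:55-13:25, 17:50-20:25.
Uma free: 08:00-10:35, 12:10-14:15, 17:10-17:20.
Zubin free: 08:00-11:10, 12:10-13:35, 19:25-21:00.
Zara free: 08:00-13:30.
Mei ∩ Ximena: 08:25-11:30, 12:15-13:50.
Mei ∩ Ximena ∩ Elena: 08:25-10:35, 10:55-11:30, 12:15-13:25.
Mei ∩ Ximena ∩ Elena ∩ Uma: 08:25-10:35, 12:15-13:25.
Mei ∩ Ximena ∩ Elena ∩ Uma ∩ Zubin: 08:25-10:35, 12:15-13:25.
Mei ∩ Ximena ∩ Elena ∩ Uma ∩ Zubin ∩ Zara: 08:25-10:35, 12:15-13:25.
The first common window of at least 25 minutes is 08:25-10:35, so the earliest start is 08:25.

08:25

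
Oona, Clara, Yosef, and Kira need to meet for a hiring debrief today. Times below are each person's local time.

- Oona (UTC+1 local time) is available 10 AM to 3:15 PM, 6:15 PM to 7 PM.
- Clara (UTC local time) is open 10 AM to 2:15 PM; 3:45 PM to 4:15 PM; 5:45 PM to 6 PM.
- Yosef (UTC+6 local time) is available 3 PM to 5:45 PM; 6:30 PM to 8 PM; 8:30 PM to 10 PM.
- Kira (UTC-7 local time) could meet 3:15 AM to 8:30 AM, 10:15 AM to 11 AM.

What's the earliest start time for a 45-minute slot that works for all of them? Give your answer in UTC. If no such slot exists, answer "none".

10:15

Oona in UTC: 09:00-14:15, 17:15-18:00 (subtract 1h to convert from UTC+1).
Clara in UTC: 10:00-14:15, 15:45-16:15, 17:45-18:00.
Yosef in UTC: 09:00-11:45, 12:30-14:00, 14:30-16:00 (subtract 6h to convert from UTC+6).
Kira in UTC: 10:15-15:30, 17:15-18:00 (add 7h to convert from UTC-7).
Oona ∩ Clara: 10:00-14:15, 17:45-18:00.
Oona ∩ Clara ∩ Yosef: 10:00-11:45, 12:30-14:00.
Oona ∩ Clara ∩ Yosef ∩ Kira: 10:15-11:45, 12:30-14:00.
The first common window of at least 45 minutes is 10:15-11:45, so the earliest start is 10:15.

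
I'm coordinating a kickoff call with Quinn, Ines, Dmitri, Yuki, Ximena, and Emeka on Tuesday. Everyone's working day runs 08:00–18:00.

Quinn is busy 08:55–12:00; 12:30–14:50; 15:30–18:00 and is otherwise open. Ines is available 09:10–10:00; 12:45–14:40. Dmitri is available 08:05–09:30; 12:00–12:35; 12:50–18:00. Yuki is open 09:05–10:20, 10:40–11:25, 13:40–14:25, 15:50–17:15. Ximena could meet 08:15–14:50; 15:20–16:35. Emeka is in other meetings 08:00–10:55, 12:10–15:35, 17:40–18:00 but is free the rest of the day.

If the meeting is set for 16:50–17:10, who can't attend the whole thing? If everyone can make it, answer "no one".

Quinn free: 08:00-08:55, 12:00-12:30, 14:50-15:30 (invert busy blocks within the working day).
Ines free: 09:10-10:00, 12:45-14:40.
Dmitri free: 08:05-09:30, 12:00-12:35, 12:50-18:00.
Yuki free: 09:05-10:20, 10:40-11:25, 13:40-14:25, 15:50-17:15.
Ximena free: 08:15-14:50, 15:20-16:35.
Emeka free: 10:55-12:10, 15:35-17:40 (invert busy blocks within the working day).
Quinn: not fully free for 16:50-17:10. Ines: not fully free for 16:50-17:10. Dmitri: free for 16:50-17:10. Yuki: free for 16:50-17:10. Ximena: not fully free for 16:50-17:10. Emeka: free for 16:50-17:10.

Ines, Quinn, Ximena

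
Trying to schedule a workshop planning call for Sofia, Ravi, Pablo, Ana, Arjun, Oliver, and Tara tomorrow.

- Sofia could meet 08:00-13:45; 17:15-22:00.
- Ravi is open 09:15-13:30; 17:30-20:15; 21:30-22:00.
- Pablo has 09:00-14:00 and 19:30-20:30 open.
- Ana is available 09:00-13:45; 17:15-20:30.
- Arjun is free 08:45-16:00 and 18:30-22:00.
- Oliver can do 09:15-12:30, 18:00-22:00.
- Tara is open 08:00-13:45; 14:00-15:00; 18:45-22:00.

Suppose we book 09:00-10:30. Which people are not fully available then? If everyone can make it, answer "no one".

Oliver, Ravi

Sofia: free for 09:00-10:30. Ravi: not fully free for 09:00-10:30. Pablo: free for 09:00-10:30. Ana: free for 09:00-10:30. Arjun: free for 09:00-10:30. Oliver: not fully free for 09:00-10:30. Tara: free for 09:00-10:30.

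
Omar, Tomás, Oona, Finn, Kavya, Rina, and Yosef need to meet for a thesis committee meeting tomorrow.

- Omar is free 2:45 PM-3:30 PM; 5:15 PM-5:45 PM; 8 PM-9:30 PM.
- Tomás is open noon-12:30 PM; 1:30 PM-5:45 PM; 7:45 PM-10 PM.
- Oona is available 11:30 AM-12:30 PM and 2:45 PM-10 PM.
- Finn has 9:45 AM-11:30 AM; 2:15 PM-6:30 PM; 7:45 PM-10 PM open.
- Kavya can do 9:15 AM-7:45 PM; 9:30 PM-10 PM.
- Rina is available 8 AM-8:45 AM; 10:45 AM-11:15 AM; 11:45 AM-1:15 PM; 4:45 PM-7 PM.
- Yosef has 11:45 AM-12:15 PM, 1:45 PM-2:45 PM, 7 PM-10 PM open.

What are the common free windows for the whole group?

none

Omar ∩ Tomás: 14:45-15:30, 17:15-17:45, 20:00-21:30.
Omar ∩ Tomás ∩ Oona: 14:45-15:30, 17:15-17:45, 20:00-21:30.
Omar ∩ Tomás ∩ Oona ∩ Finn: 14:45-15:30, 17:15-17:45, 20:00-21:30.
Omar ∩ Tomás ∩ Oona ∩ Finn ∩ Kavya: 14:45-15:30, 17:15-17:45.
Omar ∩ Tomás ∩ Oona ∩ Finn ∩ Kavya ∩ Rina: 17:15-17:45.
Omar ∩ Tomás ∩ Oona ∩ Finn ∩ Kavya ∩ Rina ∩ Yosef: ∅.
There is no time when everyone is free.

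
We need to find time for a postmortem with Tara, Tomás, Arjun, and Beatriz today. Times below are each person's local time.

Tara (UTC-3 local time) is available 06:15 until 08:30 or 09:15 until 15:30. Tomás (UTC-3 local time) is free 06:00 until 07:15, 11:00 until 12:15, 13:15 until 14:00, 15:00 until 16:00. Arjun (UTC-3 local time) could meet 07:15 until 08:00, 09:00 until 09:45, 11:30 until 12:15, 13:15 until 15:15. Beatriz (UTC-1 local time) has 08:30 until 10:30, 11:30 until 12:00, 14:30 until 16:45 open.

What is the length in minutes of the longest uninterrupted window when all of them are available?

45

Tara in UTC: 09:15-11:30, 12:15-18:30 (add 3h to convert from UTC-3).
Tomás in UTC: 09:00-10:15, 14:00-15:15, 16:15-17:00, 18:00-19:00 (add 3h to convert from UTC-3).
Arjun in UTC: 10:15-11:00, 12:00-12:45, 14:30-15:15, 16:15-18:15 (add 3h to convert from UTC-3).
Beatriz in UTC: 09:30-11:30, 12:30-13:00, 15:30-17:45 (add 1h to convert from UTC-1).
Tara ∩ Tomás: 09:15-10:15, 14:00-15:15, 16:15-17:00, 18:00-18:30.
Tara ∩ Tomás ∩ Arjun: 14:30-15:15, 16:15-17:00, 18:00-18:15.
Tara ∩ Tomás ∩ Arjun ∩ Beatriz: 16:15-17:00.
The longest is 16:15-17:00 at 45 minutes.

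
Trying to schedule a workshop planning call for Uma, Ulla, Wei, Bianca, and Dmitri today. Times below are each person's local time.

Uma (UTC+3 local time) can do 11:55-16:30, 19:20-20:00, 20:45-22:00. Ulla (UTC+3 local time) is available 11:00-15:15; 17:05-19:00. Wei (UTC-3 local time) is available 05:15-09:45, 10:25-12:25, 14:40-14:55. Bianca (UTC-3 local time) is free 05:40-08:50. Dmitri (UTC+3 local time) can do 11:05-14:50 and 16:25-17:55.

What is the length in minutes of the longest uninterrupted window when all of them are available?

Uma in UTC: 08:55-13:30, 16:20-17:00, 17:45-19:00 (subtract 3h to convert from UTC+3).
Ulla in UTC: 08:00-12:15, 14:05-16:00 (subtract 3h to convert from UTC+3).
Wei in UTC: 08:15-12:45, 13:25-15:25, 17:40-17:55 (add 3h to convert from UTC-3).
Bianca in UTC: 08:40-11:50 (add 3h to convert from UTC-3).
Dmitri in UTC: 08:05-11:50, 13:25-14:55 (subtract 3h to convert from UTC+3).
Uma ∩ Ulla: 08:55-12:15.
Uma ∩ Ulla ∩ Wei: 08:55-12:15.
Uma ∩ Ulla ∩ Wei ∩ Bianca: 08:55-11:50.
Uma ∩ Ulla ∩ Wei ∩ Bianca ∩ Dmitri: 08:55-11:50.
So the common availability across everyone is 08:55-11:50.
The longest is 08:55-11:50 at 175 minutes.

175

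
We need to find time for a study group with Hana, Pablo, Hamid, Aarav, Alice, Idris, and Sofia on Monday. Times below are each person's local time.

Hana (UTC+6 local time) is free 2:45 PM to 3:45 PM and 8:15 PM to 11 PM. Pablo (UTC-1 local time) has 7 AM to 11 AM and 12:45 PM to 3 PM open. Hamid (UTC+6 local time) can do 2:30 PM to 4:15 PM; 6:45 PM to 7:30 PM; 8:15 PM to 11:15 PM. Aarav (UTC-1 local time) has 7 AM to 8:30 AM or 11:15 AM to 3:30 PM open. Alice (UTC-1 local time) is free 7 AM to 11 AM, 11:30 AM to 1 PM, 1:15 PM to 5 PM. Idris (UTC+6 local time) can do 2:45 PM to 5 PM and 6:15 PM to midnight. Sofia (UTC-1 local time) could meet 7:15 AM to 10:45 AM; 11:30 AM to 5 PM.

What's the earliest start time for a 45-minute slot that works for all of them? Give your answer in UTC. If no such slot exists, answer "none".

08:45

Hana in UTC: 08:45-09:45, 14:15-17:00 (subtract 6h to convert from UTC+6).
Pablo in UTC: 08:00-12:00, 13:45-16:00 (add 1h to convert from UTC-1).
Hamid in UTC: 08:30-10:15, 12:45-13:30, 14:15-17:15 (subtract 6h to convert from UTC+6).
Aarav in UTC: 08:00-09:30, 12:15-16:30 (add 1h to convert from UTC-1).
Alice in UTC: 08:00-12:00, 12:30-14:00, 14:15-18:00 (add 1h to convert from UTC-1).
Idris in UTC: 08:45-11:00, 12:15-18:00 (subtract 6h to convert from UTC+6).
Sofia in UTC: 08:15-11:45, 12:30-18:00 (add 1h to convert from UTC-1).
Hana ∩ Pablo: 08:45-09:45, 14:15-16:00.
Hana ∩ Pablo ∩ Hamid: 08:45-09:45, 14:15-16:00.
Hana ∩ Pablo ∩ Hamid ∩ Aarav: 08:45-09:30, 14:15-16:00.
Hana ∩ Pablo ∩ Hamid ∩ Aarav ∩ Alice: 08:45-09:30, 14:15-16:00.
Hana ∩ Pablo ∩ Hamid ∩ Aarav ∩ Alice ∩ Idris: 08:45-09:30, 14:15-16:00.
Hana ∩ Pablo ∩ Hamid ∩ Aarav ∩ Alice ∩ Idris ∩ Sofia: 08:45-09:30, 14:15-16:00.
The first common window of at least 45 minutes is 08:45-09:30, so the earliest start is 08:45.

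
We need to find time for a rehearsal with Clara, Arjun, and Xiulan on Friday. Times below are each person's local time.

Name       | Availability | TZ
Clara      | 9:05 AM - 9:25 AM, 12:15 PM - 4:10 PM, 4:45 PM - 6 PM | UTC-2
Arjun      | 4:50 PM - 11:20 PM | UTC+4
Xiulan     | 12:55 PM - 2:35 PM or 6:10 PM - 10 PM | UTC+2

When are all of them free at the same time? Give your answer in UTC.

Clara in UTC: 11:05-11:25, 14:15-18:10, 18:45-20:00 (add 2h to convert from UTC-2).
Arjun in UTC: 12:50-19:20 (subtract 4h to convert from UTC+4).
Xiulan in UTC: 10:55-12:35, 16:10-20:00 (subtract 2h to convert from UTC+2).
Clara ∩ Arjun: 14:15-18:10, 18:45-19:20.
Clara ∩ Arjun ∩ Xiulan: 16:10-18:10, 18:45-19:20.

16:10-18:10, 18:45-19:20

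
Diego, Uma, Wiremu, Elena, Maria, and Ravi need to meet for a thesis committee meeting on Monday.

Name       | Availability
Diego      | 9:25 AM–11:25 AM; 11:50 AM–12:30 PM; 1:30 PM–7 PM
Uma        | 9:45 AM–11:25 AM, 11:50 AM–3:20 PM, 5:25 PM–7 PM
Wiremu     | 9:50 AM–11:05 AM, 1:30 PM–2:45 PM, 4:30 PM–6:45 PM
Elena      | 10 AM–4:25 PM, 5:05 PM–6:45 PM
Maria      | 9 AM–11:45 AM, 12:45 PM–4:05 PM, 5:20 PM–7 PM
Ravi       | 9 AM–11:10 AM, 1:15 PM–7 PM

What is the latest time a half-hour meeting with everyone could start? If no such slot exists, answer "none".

18:15

Diego ∩ Uma: 09:45-11:25, 11:50-12:30, 13:30-15:20, 17:25-19:00.
Diego ∩ Uma ∩ Wiremu: 09:50-11:05, 13:30-14:45, 17:25-18:45.
Diego ∩ Uma ∩ Wiremu ∩ Elena: 10:00-11:05, 13:30-14:45, 17:25-18:45.
Diego ∩ Uma ∩ Wiremu ∩ Elena ∩ Maria: 10:00-11:05, 13:30-14:45, 17:25-18:45.
Diego ∩ Uma ∩ Wiremu ∩ Elena ∩ Maria ∩ Ravi: 10:00-11:05, 13:30-14:45, 17:25-18:45.
The last common window of at least 30 minutes is 17:25-18:45; a 30-minute meeting can start as late as 18:15 and still end by 18:45.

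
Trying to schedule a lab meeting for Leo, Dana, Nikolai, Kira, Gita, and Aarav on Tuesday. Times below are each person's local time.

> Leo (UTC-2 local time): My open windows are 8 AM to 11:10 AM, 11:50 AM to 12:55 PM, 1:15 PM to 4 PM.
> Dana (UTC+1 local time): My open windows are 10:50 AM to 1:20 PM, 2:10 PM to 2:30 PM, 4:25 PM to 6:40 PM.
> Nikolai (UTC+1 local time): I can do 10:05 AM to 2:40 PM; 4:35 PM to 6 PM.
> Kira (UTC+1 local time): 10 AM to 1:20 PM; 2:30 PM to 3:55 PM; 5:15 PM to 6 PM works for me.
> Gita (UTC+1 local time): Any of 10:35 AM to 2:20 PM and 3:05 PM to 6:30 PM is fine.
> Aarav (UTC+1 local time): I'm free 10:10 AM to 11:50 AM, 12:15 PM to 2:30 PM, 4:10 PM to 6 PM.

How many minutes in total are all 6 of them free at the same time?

Leo in UTC: 10:00-13:10, 13:50-14:55, 15:15-18:00 (add 2h to convert from UTC-2).
Dana in UTC: 09:50-12:20, 13:10-13:30, 15:25-17:40 (subtract 1h to convert from UTC+1).
Nikolai in UTC: 09:05-13:40, 15:35-17:00 (subtract 1h to convert from UTC+1).
Kira in UTC: 09:00-12:20, 13:30-14:55, 16:15-17:00 (subtract 1h to convert from UTC+1).
Gita in UTC: 09:35-13:20, 14:05-17:30 (subtract 1h to convert from UTC+1).
Aarav in UTC: 09:10-10:50, 11:15-13:30, 15:10-17:00 (subtract 1h to convert from UTC+1).
Leo ∩ Dana: 10:00-12:20, 15:25-17:40.
Leo ∩ Dana ∩ Nikolai: 10:00-12:20, 15:35-17:00.
Leo ∩ Dana ∩ Nikolai ∩ Kira: 10:00-12:20, 16:15-17:00.
Leo ∩ Dana ∩ Nikolai ∩ Kira ∩ Gita: 10:00-12:20, 16:15-17:00.
Leo ∩ Dana ∩ Nikolai ∩ Kira ∩ Gita ∩ Aarav: 10:00-10:50, 11:15-12:20, 16:15-17:00.
So the common availability across everyone is 10:00-10:50, 11:15-12:20, 16:15-17:00.
Summing the common windows: 50 + 65 + 45 = 160 minutes.

160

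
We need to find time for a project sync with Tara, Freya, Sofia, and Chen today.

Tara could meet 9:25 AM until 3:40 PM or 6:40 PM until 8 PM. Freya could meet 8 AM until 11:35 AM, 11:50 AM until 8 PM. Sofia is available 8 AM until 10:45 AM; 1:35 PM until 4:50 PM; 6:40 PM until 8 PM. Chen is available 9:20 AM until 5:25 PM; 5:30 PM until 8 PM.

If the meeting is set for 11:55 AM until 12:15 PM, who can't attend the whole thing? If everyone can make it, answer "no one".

Tara: free for 11:55-12:15. Freya: free for 11:55-12:15. Sofia: not fully free for 11:55-12:15. Chen: free for 11:55-12:15.

Sofia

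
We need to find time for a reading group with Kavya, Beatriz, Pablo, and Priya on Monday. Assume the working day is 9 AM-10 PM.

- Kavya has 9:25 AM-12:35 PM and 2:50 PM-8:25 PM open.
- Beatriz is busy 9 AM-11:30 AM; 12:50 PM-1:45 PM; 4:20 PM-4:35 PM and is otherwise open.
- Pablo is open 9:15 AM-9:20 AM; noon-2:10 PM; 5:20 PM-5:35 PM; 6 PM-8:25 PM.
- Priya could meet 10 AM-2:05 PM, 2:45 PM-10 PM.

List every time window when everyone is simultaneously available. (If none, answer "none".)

12:00-12:35, 17:20-17:35, 18:00-20:25

Kavya free: 09:25-12:35, 14:50-20:25.
Beatriz free: 11:30-12:50, 13:45-16:20, 16:35-22:00 (invert busy blocks within the working day).
Pablo free: 09:15-09:20, 12:00-14:10, 17:20-17:35, 18:00-20:25.
Priya free: 10:00-14:05, 14:45-22:00.
Kavya ∩ Beatriz: 11:30-12:35, 14:50-16:20, 16:35-20:25.
Kavya ∩ Beatriz ∩ Pablo: 12:00-12:35, 17:20-17:35, 18:00-20:25.
Kavya ∩ Beatriz ∩ Pablo ∩ Priya: 12:00-12:35, 17:20-17:35, 18:00-20:25.
Those are the intersection windows.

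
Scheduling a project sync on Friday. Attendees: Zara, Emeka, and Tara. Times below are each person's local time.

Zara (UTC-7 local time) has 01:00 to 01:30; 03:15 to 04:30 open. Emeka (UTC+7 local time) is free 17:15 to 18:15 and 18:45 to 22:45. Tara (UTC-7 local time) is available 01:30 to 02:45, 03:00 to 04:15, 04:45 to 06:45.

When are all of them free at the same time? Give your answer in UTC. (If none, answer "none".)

10:15-11:15

Zara in UTC: 08:00-08:30, 10:15-11:30 (add 7h to convert from UTC-7).
Emeka in UTC: 10:15-11:15, 11:45-15:45 (subtract 7h to convert from UTC+7).
Tara in UTC: 08:30-09:45, 10:00-11:15, 11:45-13:45 (add 7h to convert from UTC-7).
Zara ∩ Emeka: 10:15-11:15.
Zara ∩ Emeka ∩ Tara: 10:15-11:15.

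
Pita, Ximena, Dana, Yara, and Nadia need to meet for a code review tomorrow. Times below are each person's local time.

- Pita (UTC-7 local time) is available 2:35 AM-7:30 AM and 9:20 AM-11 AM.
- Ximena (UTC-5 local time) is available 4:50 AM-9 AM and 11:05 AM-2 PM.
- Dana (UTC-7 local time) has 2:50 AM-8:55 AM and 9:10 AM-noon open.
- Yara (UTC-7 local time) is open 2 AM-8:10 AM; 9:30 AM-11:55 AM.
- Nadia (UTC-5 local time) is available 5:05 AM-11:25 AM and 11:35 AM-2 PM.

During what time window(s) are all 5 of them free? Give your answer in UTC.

Pita in UTC: 09:35-14:30, 16:20-18:00 (add 7h to convert from UTC-7).
Ximena in UTC: 09:50-14:00, 16:05-19:00 (add 5h to convert from UTC-5).
Dana in UTC: 09:50-15:55, 16:10-19:00 (add 7h to convert from UTC-7).
Yara in UTC: 09:00-15:10, 16:30-18:55 (add 7h to convert from UTC-7).
Nadia in UTC: 10:05-16:25, 16:35-19:00 (add 5h to convert from UTC-5).
Pita ∩ Ximena: 09:50-14:00, 16:20-18:00.
Pita ∩ Ximena ∩ Dana: 09:50-14:00, 16:20-18:00.
Pita ∩ Ximena ∩ Dana ∩ Yara: 09:50-14:00, 16:30-18:00.
Pita ∩ Ximena ∩ Dana ∩ Yara ∩ Nadia: 10:05-14:00, 16:35-18:00.

10:05-14:00, 16:35-18:00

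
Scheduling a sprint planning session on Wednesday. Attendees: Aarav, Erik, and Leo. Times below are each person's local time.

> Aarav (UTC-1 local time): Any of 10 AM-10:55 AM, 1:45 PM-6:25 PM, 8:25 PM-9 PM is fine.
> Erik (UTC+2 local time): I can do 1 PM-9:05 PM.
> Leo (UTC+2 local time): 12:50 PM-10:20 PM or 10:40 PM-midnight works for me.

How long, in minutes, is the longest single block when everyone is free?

260

Aarav in UTC: 11:00-11:55, 14:45-19:25, 21:25-22:00 (add 1h to convert from UTC-1).
Erik in UTC: 11:00-19:05 (subtract 2h to convert from UTC+2).
Leo in UTC: 10:50-20:20, 20:40-22:00 (subtract 2h to convert from UTC+2).
Aarav ∩ Erik: 11:00-11:55, 14:45-19:05.
Aarav ∩ Erik ∩ Leo: 11:00-11:55, 14:45-19:05.
The longest is 14:45-19:05 at 260 minutes.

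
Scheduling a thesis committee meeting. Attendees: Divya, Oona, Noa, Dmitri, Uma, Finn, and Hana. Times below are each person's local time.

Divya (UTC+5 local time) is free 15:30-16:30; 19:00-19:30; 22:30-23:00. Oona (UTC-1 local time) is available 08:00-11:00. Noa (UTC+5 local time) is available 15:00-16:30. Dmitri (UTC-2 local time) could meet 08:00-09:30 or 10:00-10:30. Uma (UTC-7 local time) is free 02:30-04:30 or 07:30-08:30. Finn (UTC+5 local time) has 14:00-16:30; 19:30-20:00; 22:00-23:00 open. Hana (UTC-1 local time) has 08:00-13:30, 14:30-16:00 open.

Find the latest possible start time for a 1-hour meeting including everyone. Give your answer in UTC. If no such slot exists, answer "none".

Divya in UTC: 10:30-11:30, 14:00-14:30, 17:30-18:00 (subtract 5h to convert from UTC+5).
Oona in UTC: 09:00-12:00 (add 1h to convert from UTC-1).
Noa in UTC: 10:00-11:30 (subtract 5h to convert from UTC+5).
Dmitri in UTC: 10:00-11:30, 12:00-12:30 (add 2h to convert from UTC-2).
Uma in UTC: 09:30-11:30, 14:30-15:30 (add 7h to convert from UTC-7).
Finn in UTC: 09:00-11:30, 14:30-15:00, 17:00-18:00 (subtract 5h to convert from UTC+5).
Hana in UTC: 09:00-14:30, 15:30-17:00 (add 1h to convert from UTC-1).
Divya ∩ Oona: 10:30-11:30.
Divya ∩ Oona ∩ Noa: 10:30-11:30.
Divya ∩ Oona ∩ Noa ∩ Dmitri: 10:30-11:30.
Divya ∩ Oona ∩ Noa ∩ Dmitri ∩ Uma: 10:30-11:30.
Divya ∩ Oona ∩ Noa ∩ Dmitri ∩ Uma ∩ Finn: 10:30-11:30.
Divya ∩ Oona ∩ Noa ∩ Dmitri ∩ Uma ∩ Finn ∩ Hana: 10:30-11:30.
Those are the intersection windows.
The last common window of at least 60 minutes is 10:30-11:30; a 60-minute meeting can start as late as 10:30 and still end by 11:30.

10:30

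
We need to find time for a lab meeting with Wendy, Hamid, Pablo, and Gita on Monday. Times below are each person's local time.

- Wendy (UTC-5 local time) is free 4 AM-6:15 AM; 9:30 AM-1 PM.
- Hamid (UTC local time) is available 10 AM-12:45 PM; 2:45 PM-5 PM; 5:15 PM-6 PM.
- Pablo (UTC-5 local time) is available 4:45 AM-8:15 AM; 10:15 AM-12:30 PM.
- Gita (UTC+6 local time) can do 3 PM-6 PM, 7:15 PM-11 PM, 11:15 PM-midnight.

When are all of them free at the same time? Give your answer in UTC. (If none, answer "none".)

Wendy in UTC: 09:00-11:15, 14:30-18:00 (add 5h to convert from UTC-5).
Hamid in UTC: 10:00-12:45, 14:45-17:00, 17:15-18:00.
Pablo in UTC: 09:45-13:15, 15:15-17:30 (add 5h to convert from UTC-5).
Gita in UTC: 09:00-12:00, 13:15-17:00, 17:15-18:00 (subtract 6h to convert from UTC+6).
Wendy ∩ Hamid: 10:00-11:15, 14:45-17:00, 17:15-18:00.
Wendy ∩ Hamid ∩ Pablo: 10:00-11:15, 15:15-17:00, 17:15-17:30.
Wendy ∩ Hamid ∩ Pablo ∩ Gita: 10:00-11:15, 15:15-17:00, 17:15-17:30.

10:00-11:15, 15:15-17:00, 17:15-17:30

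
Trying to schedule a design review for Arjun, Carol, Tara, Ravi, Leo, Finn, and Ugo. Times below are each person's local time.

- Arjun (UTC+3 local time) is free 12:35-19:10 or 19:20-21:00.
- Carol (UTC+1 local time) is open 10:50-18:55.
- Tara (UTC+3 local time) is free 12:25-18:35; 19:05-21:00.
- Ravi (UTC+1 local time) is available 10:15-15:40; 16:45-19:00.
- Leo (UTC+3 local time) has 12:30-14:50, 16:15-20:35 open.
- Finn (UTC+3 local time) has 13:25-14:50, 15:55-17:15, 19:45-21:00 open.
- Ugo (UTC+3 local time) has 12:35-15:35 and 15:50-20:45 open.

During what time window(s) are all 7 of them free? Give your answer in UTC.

Arjun in UTC: 09:35-16:10, 16:20-18:00 (subtract 3h to convert from UTC+3).
Carol in UTC: 09:50-17:55 (subtract 1h to convert from UTC+1).
Tara in UTC: 09:25-15:35, 16:05-18:00 (subtract 3h to convert from UTC+3).
Ravi in UTC: 09:15-14:40, 15:45-18:00 (subtract 1h to convert from UTC+1).
Leo in UTC: 09:30-11:50, 13:15-17:35 (subtract 3h to convert from UTC+3).
Finn in UTC: 10:25-11:50, 12:55-14:15, 16:45-18:00 (subtract 3h to convert from UTC+3).
Ugo in UTC: 09:35-12:35, 12:50-17:45 (subtract 3h to convert from UTC+3).
Arjun ∩ Carol: 09:50-16:10, 16:20-17:55.
Arjun ∩ Carol ∩ Tara: 09:50-15:35, 16:05-16:10, 16:20-17:55.
Arjun ∩ Carol ∩ Tara ∩ Ravi: 09:50-14:40, 16:05-16:10, 16:20-17:55.
Arjun ∩ Carol ∩ Tara ∩ Ravi ∩ Leo: 09:50-11:50, 13:15-14:40, 16:05-16:10, 16:20-17:35.
Arjun ∩ Carol ∩ Tara ∩ Ravi ∩ Leo ∩ Finn: 10:25-11:50, 13:15-14:15, 16:45-17:35.
Arjun ∩ Carol ∩ Tara ∩ Ravi ∩ Leo ∩ Finn ∩ Ugo: 10:25-11:50, 13:15-14:15, 16:45-17:35.

10:25-11:50, 13:15-14:15, 16:45-17:35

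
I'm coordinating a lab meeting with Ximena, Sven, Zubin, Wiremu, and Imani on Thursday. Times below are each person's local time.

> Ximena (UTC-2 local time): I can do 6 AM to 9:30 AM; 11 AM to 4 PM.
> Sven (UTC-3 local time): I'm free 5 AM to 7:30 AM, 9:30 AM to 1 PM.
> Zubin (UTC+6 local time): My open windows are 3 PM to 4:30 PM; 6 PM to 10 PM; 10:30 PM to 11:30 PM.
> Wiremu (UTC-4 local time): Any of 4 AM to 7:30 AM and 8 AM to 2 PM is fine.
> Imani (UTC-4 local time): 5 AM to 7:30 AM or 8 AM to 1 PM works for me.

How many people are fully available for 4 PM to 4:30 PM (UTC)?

3

Ximena in UTC: 08:00-11:30, 13:00-18:00 (add 2h to convert from UTC-2).
Sven in UTC: 08:00-10:30, 12:30-16:00 (add 3h to convert from UTC-3).
Zubin in UTC: 09:00-10:30, 12:00-16:00, 16:30-17:30 (subtract 6h to convert from UTC+6).
Wiremu in UTC: 08:00-11:30, 12:00-18:00 (add 4h to convert from UTC-4).
Imani in UTC: 09:00-11:30, 12:00-17:00 (add 4h to convert from UTC-4).
Ximena, Wiremu, and Imani can make the full 16:00-16:30 slot — that's 3.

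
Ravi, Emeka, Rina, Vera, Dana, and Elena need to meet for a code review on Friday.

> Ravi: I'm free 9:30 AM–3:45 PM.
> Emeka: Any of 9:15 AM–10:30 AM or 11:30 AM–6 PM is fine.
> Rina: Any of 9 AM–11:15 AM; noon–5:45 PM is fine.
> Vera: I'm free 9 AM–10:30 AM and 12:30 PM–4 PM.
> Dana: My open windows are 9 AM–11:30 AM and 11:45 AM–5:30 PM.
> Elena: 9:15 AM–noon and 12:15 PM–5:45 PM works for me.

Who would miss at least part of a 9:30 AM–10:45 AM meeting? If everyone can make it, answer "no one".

Emeka, Vera

Ravi: free for 09:30-10:45. Emeka: not fully free for 09:30-10:45. Rina: free for 09:30-10:45. Vera: not fully free for 09:30-10:45. Dana: free for 09:30-10:45. Elena: free for 09:30-10:45.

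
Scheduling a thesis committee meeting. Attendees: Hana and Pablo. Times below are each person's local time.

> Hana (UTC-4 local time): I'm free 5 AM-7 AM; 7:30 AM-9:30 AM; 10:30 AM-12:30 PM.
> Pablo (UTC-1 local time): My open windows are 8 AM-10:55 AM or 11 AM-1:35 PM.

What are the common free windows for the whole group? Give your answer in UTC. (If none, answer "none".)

Hana in UTC: 09:00-11:00, 11:30-13:30, 14:30-16:30 (add 4h to convert from UTC-4).
Pablo in UTC: 09:00-11:55, 12:00-14:35 (add 1h to convert from UTC-1).
Hana ∩ Pablo: 09:00-11:00, 11:30-11:55, 12:00-13:30, 14:30-14:35.

09:00-11:00, 11:30-11:55, 12:00-13:30, 14:30-14:35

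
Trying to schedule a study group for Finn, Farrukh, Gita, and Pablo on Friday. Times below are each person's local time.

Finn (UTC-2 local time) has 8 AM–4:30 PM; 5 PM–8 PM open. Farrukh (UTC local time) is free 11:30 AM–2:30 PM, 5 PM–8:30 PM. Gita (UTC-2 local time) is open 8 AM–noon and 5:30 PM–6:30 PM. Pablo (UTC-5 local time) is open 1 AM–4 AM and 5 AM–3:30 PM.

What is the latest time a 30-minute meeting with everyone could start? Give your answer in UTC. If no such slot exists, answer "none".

Finn in UTC: 10:00-18:30, 19:00-22:00 (add 2h to convert from UTC-2).
Farrukh in UTC: 11:30-14:30, 17:00-20:30.
Gita in UTC: 10:00-14:00, 19:30-20:30 (add 2h to convert from UTC-2).
Pablo in UTC: 06:00-09:00, 10:00-20:30 (add 5h to convert from UTC-5).
Finn ∩ Farrukh: 11:30-14:30, 17:00-18:30, 19:00-20:30.
Finn ∩ Farrukh ∩ Gita: 11:30-14:00, 19:30-20:30.
Finn ∩ Farrukh ∩ Gita ∩ Pablo: 11:30-14:00, 19:30-20:30.
Those are the intersection windows.
The last common window of at least 30 minutes is 19:30-20:30; a 30-minute meeting can start as late as 20:00 and still end by 20:30.

20:00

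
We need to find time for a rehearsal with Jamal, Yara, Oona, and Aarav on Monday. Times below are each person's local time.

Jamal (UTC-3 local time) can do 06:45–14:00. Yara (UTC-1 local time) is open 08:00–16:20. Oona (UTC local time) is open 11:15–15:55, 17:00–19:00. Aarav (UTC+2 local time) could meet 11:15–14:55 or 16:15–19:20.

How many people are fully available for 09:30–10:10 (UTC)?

Jamal in UTC: 09:45-17:00 (add 3h to convert from UTC-3).
Yara in UTC: 09:00-17:20 (add 1h to convert from UTC-1).
Oona in UTC: 11:15-15:55, 17:00-19:00.
Aarav in UTC: 09:15-12:55, 14:15-17:20 (subtract 2h to convert from UTC+2).
Yara and Aarav can make the full 09:30-10:10 slot — that's 2.

2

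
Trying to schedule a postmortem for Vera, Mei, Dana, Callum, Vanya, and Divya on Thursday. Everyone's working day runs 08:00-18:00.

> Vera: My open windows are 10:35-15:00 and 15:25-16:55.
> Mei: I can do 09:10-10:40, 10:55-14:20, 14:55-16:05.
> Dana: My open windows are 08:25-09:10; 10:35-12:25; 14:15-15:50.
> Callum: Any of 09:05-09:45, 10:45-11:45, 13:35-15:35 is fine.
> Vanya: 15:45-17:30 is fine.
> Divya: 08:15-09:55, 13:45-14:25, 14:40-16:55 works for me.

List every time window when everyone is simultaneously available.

Vera ∩ Mei: 10:35-10:40, 10:55-14:20, 14:55-15:00, 15:25-16:05.
Vera ∩ Mei ∩ Dana: 10:35-10:40, 10:55-12:25, 14:15-14:20, 14:55-15:00, 15:25-15:50.
Vera ∩ Mei ∩ Dana ∩ Callum: 10:55-11:45, 14:15-14:20, 14:55-15:00, 15:25-15:35.
Vera ∩ Mei ∩ Dana ∩ Callum ∩ Vanya: ∅.
Vera ∩ Mei ∩ Dana ∩ Callum ∩ Vanya ∩ Divya: ∅.
There is no time when everyone is free.

none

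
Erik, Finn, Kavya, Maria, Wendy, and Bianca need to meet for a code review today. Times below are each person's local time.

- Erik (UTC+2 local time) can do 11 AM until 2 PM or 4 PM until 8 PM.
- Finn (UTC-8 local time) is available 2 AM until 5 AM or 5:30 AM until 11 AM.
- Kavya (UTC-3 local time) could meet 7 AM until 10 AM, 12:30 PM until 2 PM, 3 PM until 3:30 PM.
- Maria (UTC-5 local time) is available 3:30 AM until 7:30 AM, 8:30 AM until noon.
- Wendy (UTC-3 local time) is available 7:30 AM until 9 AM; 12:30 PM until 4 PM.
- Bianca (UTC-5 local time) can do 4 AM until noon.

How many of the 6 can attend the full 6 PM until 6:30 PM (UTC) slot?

Erik in UTC: 09:00-12:00, 14:00-18:00 (subtract 2h to convert from UTC+2).
Finn in UTC: 10:00-13:00, 13:30-19:00 (add 8h to convert from UTC-8).
Kavya in UTC: 10:00-13:00, 15:30-17:00, 18:00-18:30 (add 3h to convert from UTC-3).
Maria in UTC: 08:30-12:30, 13:30-17:00 (add 5h to convert from UTC-5).
Wendy in UTC: 10:30-12:00, 15:30-19:00 (add 3h to convert from UTC-3).
Bianca in UTC: 09:00-17:00 (add 5h to convert from UTC-5).
Finn, Kavya, and Wendy can make the full 18:00-18:30 slot — that's 3.

3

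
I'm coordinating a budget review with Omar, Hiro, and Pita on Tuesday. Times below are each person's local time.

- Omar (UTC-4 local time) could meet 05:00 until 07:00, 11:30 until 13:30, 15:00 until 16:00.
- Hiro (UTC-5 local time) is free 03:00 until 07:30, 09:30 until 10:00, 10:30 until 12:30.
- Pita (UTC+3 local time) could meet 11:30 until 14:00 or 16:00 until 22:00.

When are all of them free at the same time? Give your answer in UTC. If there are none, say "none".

Omar in UTC: 09:00-11:00, 15:30-17:30, 19:00-20:00 (add 4h to convert from UTC-4).
Hiro in UTC: 08:00-12:30, 14:30-15:00, 15:30-17:30 (add 5h to convert from UTC-5).
Pita in UTC: 08:30-11:00, 13:00-19:00 (subtract 3h to convert from UTC+3).
Omar ∩ Hiro: 09:00-11:00, 15:30-17:30.
Omar ∩ Hiro ∩ Pita: 09:00-11:00, 15:30-17:30.

09:00-11:00, 15:30-17:30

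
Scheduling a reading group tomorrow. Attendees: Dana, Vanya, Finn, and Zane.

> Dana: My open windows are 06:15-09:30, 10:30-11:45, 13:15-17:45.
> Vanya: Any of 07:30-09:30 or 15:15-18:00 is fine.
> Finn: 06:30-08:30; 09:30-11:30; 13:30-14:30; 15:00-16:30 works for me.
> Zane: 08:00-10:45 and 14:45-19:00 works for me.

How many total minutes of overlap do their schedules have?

105

Dana ∩ Vanya: 07:30-09:30, 15:15-17:45.
Dana ∩ Vanya ∩ Finn: 07:30-08:30, 15:15-16:30.
Dana ∩ Vanya ∩ Finn ∩ Zane: 08:00-08:30, 15:15-16:30.
Summing the common windows: 30 + 75 = 105 minutes.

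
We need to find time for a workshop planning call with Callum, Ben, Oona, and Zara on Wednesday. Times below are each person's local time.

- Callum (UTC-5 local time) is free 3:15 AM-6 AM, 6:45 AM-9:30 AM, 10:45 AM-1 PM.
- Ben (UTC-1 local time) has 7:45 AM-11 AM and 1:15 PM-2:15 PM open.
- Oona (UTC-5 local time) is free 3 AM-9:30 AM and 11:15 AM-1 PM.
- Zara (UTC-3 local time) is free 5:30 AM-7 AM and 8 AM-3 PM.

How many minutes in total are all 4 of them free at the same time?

Callum in UTC: 08:15-11:00, 11:45-14:30, 15:45-18:00 (add 5h to convert from UTC-5).
Ben in UTC: 08:45-12:00, 14:15-15:15 (add 1h to convert from UTC-1).
Oona in UTC: 08:00-14:30, 16:15-18:00 (add 5h to convert from UTC-5).
Zara in UTC: 08:30-10:00, 11:00-18:00 (add 3h to convert from UTC-3).
Callum ∩ Ben: 08:45-11:00, 11:45-12:00, 14:15-14:30.
Callum ∩ Ben ∩ Oona: 08:45-11:00, 11:45-12:00, 14:15-14:30.
Callum ∩ Ben ∩ Oona ∩ Zara: 08:45-10:00, 11:45-12:00, 14:15-14:30.
Summing the common windows: 75 + 15 + 15 = 105 minutes.

105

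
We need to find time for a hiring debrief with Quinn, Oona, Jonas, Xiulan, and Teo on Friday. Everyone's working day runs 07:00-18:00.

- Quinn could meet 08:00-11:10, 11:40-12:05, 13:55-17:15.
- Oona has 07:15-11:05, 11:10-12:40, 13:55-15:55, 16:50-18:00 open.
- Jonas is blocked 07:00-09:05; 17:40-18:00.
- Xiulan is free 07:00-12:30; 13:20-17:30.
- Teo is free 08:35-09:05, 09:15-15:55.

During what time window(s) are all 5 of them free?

09:15-11:05, 11:40-12:05, 13:55-15:55

Quinn free: 08:00-11:10, 11:40-12:05, 13:55-17:15.
Oona free: 07:15-11:05, 11:10-12:40, 13:55-15:55, 16:50-18:00.
Jonas free: 09:05-17:40 (invert busy blocks within the working day).
Xiulan free: 07:00-12:30, 13:20-17:30.
Teo free: 08:35-09:05, 09:15-15:55.
Quinn ∩ Oona: 08:00-11:05, 11:40-12:05, 13:55-15:55, 16:50-17:15.
Quinn ∩ Oona ∩ Jonas: 09:05-11:05, 11:40-12:05, 13:55-15:55, 16:50-17:15.
Quinn ∩ Oona ∩ Jonas ∩ Xiulan: 09:05-11:05, 11:40-12:05, 13:55-15:55, 16:50-17:15.
Quinn ∩ Oona ∩ Jonas ∩ Xiulan ∩ Teo: 09:15-11:05, 11:40-12:05, 13:55-15:55.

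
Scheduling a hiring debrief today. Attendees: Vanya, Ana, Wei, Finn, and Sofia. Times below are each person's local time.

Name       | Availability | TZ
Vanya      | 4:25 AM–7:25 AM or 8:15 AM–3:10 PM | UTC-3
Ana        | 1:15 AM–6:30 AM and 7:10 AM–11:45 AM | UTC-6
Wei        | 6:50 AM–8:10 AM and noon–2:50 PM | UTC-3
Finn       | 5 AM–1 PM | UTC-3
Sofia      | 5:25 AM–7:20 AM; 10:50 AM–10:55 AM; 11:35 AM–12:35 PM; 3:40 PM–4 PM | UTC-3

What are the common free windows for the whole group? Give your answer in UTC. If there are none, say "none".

09:50-10:20, 15:00-15:35

Vanya in UTC: 07:25-10:25, 11:15-18:10 (add 3h to convert from UTC-3).
Ana in UTC: 07:15-12:30, 13:10-17:45 (add 6h to convert from UTC-6).
Wei in UTC: 09:50-11:10, 15:00-17:50 (add 3h to convert from UTC-3).
Finn in UTC: 08:00-16:00 (add 3h to convert from UTC-3).
Sofia in UTC: 08:25-10:20, 13:50-13:55, 14:35-15:35, 18:40-19:00 (add 3h to convert from UTC-3).
Vanya ∩ Ana: 07:25-10:25, 11:15-12:30, 13:10-17:45.
Vanya ∩ Ana ∩ Wei: 09:50-10:25, 15:00-17:45.
Vanya ∩ Ana ∩ Wei ∩ Finn: 09:50-10:25, 15:00-16:00.
Vanya ∩ Ana ∩ Wei ∩ Finn ∩ Sofia: 09:50-10:20, 15:00-15:35.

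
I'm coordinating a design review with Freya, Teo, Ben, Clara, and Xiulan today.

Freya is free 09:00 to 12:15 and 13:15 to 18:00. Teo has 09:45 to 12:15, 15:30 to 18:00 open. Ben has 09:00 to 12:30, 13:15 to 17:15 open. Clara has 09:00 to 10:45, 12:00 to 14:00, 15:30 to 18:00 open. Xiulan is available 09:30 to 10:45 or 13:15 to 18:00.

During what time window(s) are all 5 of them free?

09:45-10:45, 15:30-17:15

Freya ∩ Teo: 09:45-12:15, 15:30-18:00.
Freya ∩ Teo ∩ Ben: 09:45-12:15, 15:30-17:15.
Freya ∩ Teo ∩ Ben ∩ Clara: 09:45-10:45, 12:00-12:15, 15:30-17:15.
Freya ∩ Teo ∩ Ben ∩ Clara ∩ Xiulan: 09:45-10:45, 15:30-17:15.
Those are the intersection windows.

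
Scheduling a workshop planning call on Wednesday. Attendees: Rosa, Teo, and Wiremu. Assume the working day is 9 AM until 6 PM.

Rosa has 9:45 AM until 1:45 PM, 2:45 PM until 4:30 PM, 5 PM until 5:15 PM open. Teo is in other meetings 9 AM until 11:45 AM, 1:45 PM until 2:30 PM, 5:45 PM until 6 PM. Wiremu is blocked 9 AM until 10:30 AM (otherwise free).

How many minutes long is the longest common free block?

Rosa free: 09:45-13:45, 14:45-16:30, 17:00-17:15.
Teo free: 11:45-13:45, 14:30-17:45 (invert busy blocks within the working day).
Wiremu free: 10:30-18:00 (invert busy blocks within the working day).
Rosa ∩ Teo: 11:45-13:45, 14:45-16:30, 17:00-17:15.
Rosa ∩ Teo ∩ Wiremu: 11:45-13:45, 14:45-16:30, 17:00-17:15.
So the common availability across everyone is 11:45-13:45, 14:45-16:30, 17:00-17:15.
The longest is 11:45-13:45 at 120 minutes.

120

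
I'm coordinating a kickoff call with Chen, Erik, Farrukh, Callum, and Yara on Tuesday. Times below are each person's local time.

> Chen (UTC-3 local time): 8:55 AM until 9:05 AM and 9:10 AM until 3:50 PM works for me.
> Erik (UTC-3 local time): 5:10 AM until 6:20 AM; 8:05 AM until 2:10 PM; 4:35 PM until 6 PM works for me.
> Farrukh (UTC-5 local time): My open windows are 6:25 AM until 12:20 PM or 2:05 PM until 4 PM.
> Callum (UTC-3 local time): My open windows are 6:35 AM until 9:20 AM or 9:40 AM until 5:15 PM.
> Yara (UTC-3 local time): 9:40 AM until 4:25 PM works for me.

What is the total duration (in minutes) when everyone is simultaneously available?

Chen in UTC: 11:55-12:05, 12:10-18:50 (add 3h to convert from UTC-3).
Erik in UTC: 08:10-09:20, 11:05-17:10, 19:35-21:00 (add 3h to convert from UTC-3).
Farrukh in UTC: 11:25-17:20, 19:05-21:00 (add 5h to convert from UTC-5).
Callum in UTC: 09:35-12:20, 12:40-20:15 (add 3h to convert from UTC-3).
Yara in UTC: 12:40-19:25 (add 3h to convert from UTC-3).
Chen ∩ Erik: 11:55-12:05, 12:10-17:10.
Chen ∩ Erik ∩ Farrukh: 11:55-12:05, 12:10-17:10.
Chen ∩ Erik ∩ Farrukh ∩ Callum: 11:55-12:05, 12:10-12:20, 12:40-17:10.
Chen ∩ Erik ∩ Farrukh ∩ Callum ∩ Yara: 12:40-17:10.
That's a single block of 270 minutes.

270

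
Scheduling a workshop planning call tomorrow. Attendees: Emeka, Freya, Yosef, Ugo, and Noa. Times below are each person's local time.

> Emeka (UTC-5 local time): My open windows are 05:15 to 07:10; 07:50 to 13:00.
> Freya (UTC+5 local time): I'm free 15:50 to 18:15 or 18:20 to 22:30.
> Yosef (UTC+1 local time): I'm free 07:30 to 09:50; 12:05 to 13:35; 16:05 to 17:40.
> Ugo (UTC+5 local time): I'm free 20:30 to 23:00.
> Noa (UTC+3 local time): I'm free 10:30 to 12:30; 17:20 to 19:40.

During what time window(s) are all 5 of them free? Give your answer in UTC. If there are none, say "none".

Emeka in UTC: 10:15-12:10, 12:50-18:00 (add 5h to convert from UTC-5).
Freya in UTC: 10:50-13:15, 13:20-17:30 (subtract 5h to convert from UTC+5).
Yosef in UTC: 06:30-08:50, 11:05-12:35, 15:05-16:40 (subtract 1h to convert from UTC+1).
Ugo in UTC: 15:30-18:00 (subtract 5h to convert from UTC+5).
Noa in UTC: 07:30-09:30, 14:20-16:40 (subtract 3h to convert from UTC+3).
Emeka ∩ Freya: 10:50-12:10, 12:50-13:15, 13:20-17:30.
Emeka ∩ Freya ∩ Yosef: 11:05-12:10, 15:05-16:40.
Emeka ∩ Freya ∩ Yosef ∩ Ugo: 15:30-16:40.
Emeka ∩ Freya ∩ Yosef ∩ Ugo ∩ Noa: 15:30-16:40.

15:30-16:40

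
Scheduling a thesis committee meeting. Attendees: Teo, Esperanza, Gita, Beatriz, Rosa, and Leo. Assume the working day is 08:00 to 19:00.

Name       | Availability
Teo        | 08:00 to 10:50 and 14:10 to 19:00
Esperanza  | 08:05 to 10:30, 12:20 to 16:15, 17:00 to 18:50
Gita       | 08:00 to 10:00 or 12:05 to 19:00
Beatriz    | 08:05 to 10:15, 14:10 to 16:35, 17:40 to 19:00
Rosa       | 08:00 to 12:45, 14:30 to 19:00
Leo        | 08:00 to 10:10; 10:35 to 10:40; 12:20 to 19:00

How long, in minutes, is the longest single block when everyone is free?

Teo ∩ Esperanza: 08:05-10:30, 14:10-16:15, 17:00-18:50.
Teo ∩ Esperanza ∩ Gita: 08:05-10:00, 14:10-16:15, 17:00-18:50.
Teo ∩ Esperanza ∩ Gita ∩ Beatriz: 08:05-10:00, 14:10-16:15, 17:40-18:50.
Teo ∩ Esperanza ∩ Gita ∩ Beatriz ∩ Rosa: 08:05-10:00, 14:30-16:15, 17:40-18:50.
Teo ∩ Esperanza ∩ Gita ∩ Beatriz ∩ Rosa ∩ Leo: 08:05-10:00, 14:30-16:15, 17:40-18:50.
The longest is 08:05-10:00 at 115 minutes.

115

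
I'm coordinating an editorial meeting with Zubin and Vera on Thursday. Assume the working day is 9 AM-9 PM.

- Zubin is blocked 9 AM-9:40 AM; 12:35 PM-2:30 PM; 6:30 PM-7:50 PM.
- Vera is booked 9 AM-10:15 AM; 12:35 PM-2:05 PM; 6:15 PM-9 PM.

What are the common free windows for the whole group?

10:15-12:35, 14:30-18:15

Zubin free: 09:40-12:35, 14:30-18:30, 19:50-21:00 (invert busy blocks within the working day).
Vera free: 10:15-12:35, 14:05-18:15 (invert busy blocks within the working day).
Zubin ∩ Vera: 10:15-12:35, 14:30-18:15.
So the common availability across everyone is 10:15-12:35, 14:30-18:15.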